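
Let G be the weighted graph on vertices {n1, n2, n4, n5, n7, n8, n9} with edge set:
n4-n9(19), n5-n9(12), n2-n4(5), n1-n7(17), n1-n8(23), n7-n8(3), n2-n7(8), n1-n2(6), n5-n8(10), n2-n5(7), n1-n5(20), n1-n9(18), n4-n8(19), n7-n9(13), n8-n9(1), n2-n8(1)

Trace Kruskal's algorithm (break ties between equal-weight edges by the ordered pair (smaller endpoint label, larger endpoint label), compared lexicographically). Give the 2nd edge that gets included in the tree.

Kruskal: consider edges lightest-first.
n2-n8 (1): add — endpoints in different components.
n8-n9 (1): add — endpoints in different components.
n7-n8 (3): add — endpoints in different components.
n2-n4 (5): add — endpoints in different components.
n1-n2 (6): add — endpoints in different components.
n2-n5 (7): add — endpoints in different components.
The 2nd edge added is n8-n9.

n8-n9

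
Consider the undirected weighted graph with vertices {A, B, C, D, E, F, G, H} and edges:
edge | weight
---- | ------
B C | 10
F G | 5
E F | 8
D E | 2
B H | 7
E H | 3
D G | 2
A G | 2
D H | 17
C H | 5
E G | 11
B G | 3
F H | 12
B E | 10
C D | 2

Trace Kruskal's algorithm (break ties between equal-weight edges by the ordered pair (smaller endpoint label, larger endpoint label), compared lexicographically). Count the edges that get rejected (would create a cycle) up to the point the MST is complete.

1

Kruskal's algorithm — process edges by increasing weight (ties by edge label):
A G (2): add — endpoints in different components.
C D (2): add — endpoints in different components.
D E (2): add — endpoints in different components.
D G (2): add — endpoints in different components.
B G (3): add — endpoints in different components.
E H (3): add — endpoints in different components.
C H (5): skip — C and H already connected.
F G (5): add — endpoints in different components.
Edges rejected before the tree was complete: 1.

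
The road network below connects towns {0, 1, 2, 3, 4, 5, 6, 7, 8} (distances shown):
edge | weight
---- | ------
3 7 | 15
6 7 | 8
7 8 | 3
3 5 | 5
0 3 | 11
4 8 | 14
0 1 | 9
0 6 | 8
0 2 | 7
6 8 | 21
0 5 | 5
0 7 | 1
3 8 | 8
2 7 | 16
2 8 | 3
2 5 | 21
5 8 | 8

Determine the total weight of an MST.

Kruskal's algorithm — process edges by increasing weight (ties by edge label):
0 7 (1): add — endpoints in different components.
2 8 (3): add — endpoints in different components.
7 8 (3): add — endpoints in different components.
0 5 (5): add — endpoints in different components.
3 5 (5): add — endpoints in different components.
0 2 (7): skip — 0 and 2 already connected.
0 6 (8): add — endpoints in different components.
3 8 (8): skip — 3 and 8 already connected.
5 8 (8): skip — 5 and 8 already connected.
6 7 (8): skip — 6 and 7 already connected.
0 1 (9): add — endpoints in different components.
0 3 (11): skip — 0 and 3 already connected.
4 8 (14): add — endpoints in different components.
MST edges: 0 7, 2 8, 7 8, 0 5, 3 5, 0 6, 0 1, 4 8; total weight 1+3+3+5+5+8+9+14 = 48.

48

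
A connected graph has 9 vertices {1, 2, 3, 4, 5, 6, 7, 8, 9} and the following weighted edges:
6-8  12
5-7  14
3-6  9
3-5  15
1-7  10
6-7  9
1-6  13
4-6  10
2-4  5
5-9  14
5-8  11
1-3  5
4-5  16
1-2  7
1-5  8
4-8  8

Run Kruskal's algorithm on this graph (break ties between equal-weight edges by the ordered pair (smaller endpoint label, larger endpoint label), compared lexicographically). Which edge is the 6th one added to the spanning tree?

3-6

Sort edges by weight, then run Kruskal:
1-3 (5): add — endpoints in different components.
2-4 (5): add — endpoints in different components.
1-2 (7): add — endpoints in different components.
1-5 (8): add — endpoints in different components.
4-8 (8): add — endpoints in different components.
3-6 (9): add — endpoints in different components.
6-7 (9): add — endpoints in different components.
1-7 (10): skip — 1 and 7 already connected.
4-6 (10): skip — 4 and 6 already connected.
5-8 (11): skip — 5 and 8 already connected.
6-8 (12): skip — 6 and 8 already connected.
1-6 (13): skip — 1 and 6 already connected.
5-7 (14): skip — 5 and 7 already connected.
5-9 (14): add — endpoints in different components.
The 6th edge added is 3-6.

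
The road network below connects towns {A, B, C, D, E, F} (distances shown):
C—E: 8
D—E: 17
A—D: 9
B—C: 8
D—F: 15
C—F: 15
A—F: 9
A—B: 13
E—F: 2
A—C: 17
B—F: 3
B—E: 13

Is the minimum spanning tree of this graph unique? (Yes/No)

Kruskal: consider edges lightest-first.
E—F (2): add — endpoints in different components.
B—F (3): add — endpoints in different components.
B—C (8): add — endpoints in different components.
C—E (8): skip — C and E already connected.
A—D (9): add — endpoints in different components.
A—F (9): add — endpoints in different components.
Non-tree edge C—E has weight 8, equal to the heaviest edge on its tree cycle — swapping gives another MST of the same weight. Not unique.

No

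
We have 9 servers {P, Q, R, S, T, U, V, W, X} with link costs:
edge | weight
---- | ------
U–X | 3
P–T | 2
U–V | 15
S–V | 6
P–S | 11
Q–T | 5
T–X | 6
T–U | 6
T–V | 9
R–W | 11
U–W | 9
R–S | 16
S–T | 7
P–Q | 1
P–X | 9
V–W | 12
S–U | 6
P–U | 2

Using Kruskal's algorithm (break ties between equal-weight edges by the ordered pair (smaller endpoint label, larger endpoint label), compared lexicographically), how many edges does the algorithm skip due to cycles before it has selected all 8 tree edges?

Kruskal's algorithm — process edges by increasing weight (ties by edge label):
P–Q (1): add — endpoints in different components.
P–T (2): add — endpoints in different components.
P–U (2): add — endpoints in different components.
U–X (3): add — endpoints in different components.
Q–T (5): skip — Q and T already connected.
S–U (6): add — endpoints in different components.
S–V (6): add — endpoints in different components.
T–U (6): skip — U and T already connected.
T–X (6): skip — X and T already connected.
S–T (7): skip — S and T already connected.
P–X (9): skip — P and X already connected.
T–V (9): skip — V and T already connected.
U–W (9): add — endpoints in different components.
P–S (11): skip — P and S already connected.
R–W (11): add — endpoints in different components.
Edges rejected before the tree was complete: 7.

7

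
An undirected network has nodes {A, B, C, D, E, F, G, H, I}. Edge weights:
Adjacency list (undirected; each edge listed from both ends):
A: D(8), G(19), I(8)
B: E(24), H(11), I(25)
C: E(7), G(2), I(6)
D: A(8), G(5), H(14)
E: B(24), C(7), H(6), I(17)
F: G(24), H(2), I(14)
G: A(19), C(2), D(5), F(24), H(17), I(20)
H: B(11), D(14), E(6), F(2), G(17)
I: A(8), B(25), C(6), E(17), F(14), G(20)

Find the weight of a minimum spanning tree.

47

Prim's algorithm from C:
Step 1: cheapest edge leaving the tree is C–G (2); add G.
Step 2: cheapest edge leaving the tree is D–G (5); add D.
Step 3: cheapest edge leaving the tree is C–I (6); add I.
Step 4: cheapest edge leaving the tree is C–E (7); add E.
Step 5: cheapest edge leaving the tree is E–H (6); add H.
Step 6: cheapest edge leaving the tree is F–H (2); add F.
Step 7: cheapest edge leaving the tree is A–D (8); add A.
Step 8: cheapest edge leaving the tree is B–H (11); add B.
MST edges: C–G, D–G, C–I, C–E, E–H, F–H, A–D, B–H; total weight 2+5+6+7+6+2+8+11 = 47.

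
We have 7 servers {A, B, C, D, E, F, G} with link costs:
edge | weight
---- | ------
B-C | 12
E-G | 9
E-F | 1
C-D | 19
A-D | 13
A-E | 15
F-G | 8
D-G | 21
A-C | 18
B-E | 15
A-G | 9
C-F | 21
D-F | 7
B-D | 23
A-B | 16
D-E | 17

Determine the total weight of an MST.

Kruskal's algorithm — process edges by increasing weight (ties by edge label):
E-F (1): add. Components now {A} {B} {C} {D} {E,F} {G}
D-F (7): add. Components now {A} {B} {C} {D,E,F} {G}
F-G (8): add. Components now {A} {B} {C} {D,E,F,G}
A-G (9): add. Components now {A,D,E,F,G} {B} {C}
E-G (9): skip — E and G already connected.
B-C (12): add. Components now {A,D,E,F,G} {B,C}
A-D (13): skip — A and D already connected.
A-E (15): skip — A and E already connected.
B-E (15): add. Components now {A,B,C,D,E,F,G}
MST edges: E-F, D-F, F-G, A-G, B-C, B-E; total weight 1+7+8+9+12+15 = 52.

52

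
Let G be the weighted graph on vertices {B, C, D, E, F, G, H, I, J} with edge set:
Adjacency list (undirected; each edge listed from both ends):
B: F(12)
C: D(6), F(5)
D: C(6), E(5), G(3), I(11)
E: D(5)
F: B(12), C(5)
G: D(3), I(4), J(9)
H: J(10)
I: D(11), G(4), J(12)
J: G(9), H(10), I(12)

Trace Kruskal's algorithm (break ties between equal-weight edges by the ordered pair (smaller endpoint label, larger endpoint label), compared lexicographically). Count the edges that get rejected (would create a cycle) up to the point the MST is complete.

1

Sort edges by weight, then run Kruskal:
D-G (3): add — endpoints in different components.
G-I (4): add — endpoints in different components.
C-F (5): add — endpoints in different components.
D-E (5): add — endpoints in different components.
C-D (6): add — endpoints in different components.
G-J (9): add — endpoints in different components.
H-J (10): add — endpoints in different components.
D-I (11): skip — D and I already connected.
B-F (12): add — endpoints in different components.
Edges rejected before the tree was complete: 1.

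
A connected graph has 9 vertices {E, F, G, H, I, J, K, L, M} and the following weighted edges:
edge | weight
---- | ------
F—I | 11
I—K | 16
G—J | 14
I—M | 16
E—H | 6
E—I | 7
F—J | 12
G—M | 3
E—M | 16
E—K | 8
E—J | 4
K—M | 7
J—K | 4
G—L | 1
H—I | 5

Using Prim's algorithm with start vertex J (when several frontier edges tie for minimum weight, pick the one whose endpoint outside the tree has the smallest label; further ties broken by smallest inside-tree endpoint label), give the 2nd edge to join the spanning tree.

J-K

Prim's algorithm from J:
Step 1: cheapest edge leaving the tree is E—J (4); add E.
Step 2: cheapest edge leaving the tree is J—K (4); add K.
Step 3: cheapest edge leaving the tree is E—H (6); add H.
Step 4: cheapest edge leaving the tree is H—I (5); add I.
Step 5: cheapest edge leaving the tree is K—M (7); add M.
Step 6: cheapest edge leaving the tree is G—M (3); add G.
Step 7: cheapest edge leaving the tree is G—L (1); add L.
Step 8: cheapest edge leaving the tree is F—I (11); add F.
The 2nd edge added is J—K.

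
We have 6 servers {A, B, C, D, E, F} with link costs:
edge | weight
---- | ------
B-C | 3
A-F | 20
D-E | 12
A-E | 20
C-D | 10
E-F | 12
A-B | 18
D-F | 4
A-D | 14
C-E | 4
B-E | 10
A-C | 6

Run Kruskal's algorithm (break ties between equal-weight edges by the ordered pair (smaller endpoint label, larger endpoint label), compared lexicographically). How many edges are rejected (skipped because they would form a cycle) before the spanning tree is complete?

Sort edges by weight, then run Kruskal:
B-C (3): add — endpoints in different components.
C-E (4): add — endpoints in different components.
D-F (4): add — endpoints in different components.
A-C (6): add — endpoints in different components.
B-E (10): skip — B and E already connected.
C-D (10): add — endpoints in different components.
Edges rejected before the tree was complete: 1.

1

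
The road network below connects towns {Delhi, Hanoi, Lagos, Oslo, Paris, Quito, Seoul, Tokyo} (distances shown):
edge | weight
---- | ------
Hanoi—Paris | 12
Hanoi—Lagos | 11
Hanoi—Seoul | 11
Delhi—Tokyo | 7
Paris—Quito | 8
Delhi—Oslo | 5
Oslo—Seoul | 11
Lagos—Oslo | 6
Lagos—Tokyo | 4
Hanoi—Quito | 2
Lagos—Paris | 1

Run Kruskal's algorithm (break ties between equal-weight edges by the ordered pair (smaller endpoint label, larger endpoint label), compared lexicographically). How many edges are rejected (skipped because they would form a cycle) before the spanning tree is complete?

2

Kruskal: consider edges lightest-first.
Lagos—Paris (1): add — endpoints in different components.
Hanoi—Quito (2): add — endpoints in different components.
Lagos—Tokyo (4): add — endpoints in different components.
Delhi—Oslo (5): add — endpoints in different components.
Lagos—Oslo (6): add — endpoints in different components.
Delhi—Tokyo (7): skip — Tokyo and Delhi already connected.
Paris—Quito (8): add — endpoints in different components.
Hanoi—Lagos (11): skip — Lagos and Hanoi already connected.
Hanoi—Seoul (11): add — endpoints in different components.
Edges rejected before the tree was complete: 2.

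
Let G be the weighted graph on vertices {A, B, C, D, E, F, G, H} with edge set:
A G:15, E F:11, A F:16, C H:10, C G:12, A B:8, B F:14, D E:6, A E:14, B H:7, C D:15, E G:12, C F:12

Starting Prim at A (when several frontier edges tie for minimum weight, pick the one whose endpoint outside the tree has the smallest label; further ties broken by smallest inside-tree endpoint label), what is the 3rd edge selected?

C-H

Prim's algorithm from A:
Step 1: cheapest edge leaving the tree is A B (8); add B.
Step 2: cheapest edge leaving the tree is B H (7); add H.
Step 3: cheapest edge leaving the tree is C H (10); add C.
Step 4: cheapest edge leaving the tree is C F (12); add F.
Step 5: cheapest edge leaving the tree is E F (11); add E.
Step 6: cheapest edge leaving the tree is D E (6); add D.
Step 7: cheapest edge leaving the tree is C G (12); add G.
The 3rd edge added is C H.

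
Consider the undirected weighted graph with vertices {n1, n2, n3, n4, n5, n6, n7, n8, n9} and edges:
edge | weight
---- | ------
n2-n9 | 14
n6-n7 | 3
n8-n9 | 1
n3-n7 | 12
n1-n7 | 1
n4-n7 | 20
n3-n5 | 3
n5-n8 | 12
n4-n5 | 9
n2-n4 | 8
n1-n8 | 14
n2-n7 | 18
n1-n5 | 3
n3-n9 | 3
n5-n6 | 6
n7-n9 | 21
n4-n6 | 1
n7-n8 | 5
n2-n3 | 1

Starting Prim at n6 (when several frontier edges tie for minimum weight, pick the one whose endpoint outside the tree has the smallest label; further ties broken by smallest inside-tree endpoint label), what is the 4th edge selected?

n1-n5

Prim's algorithm from n6:
Step 1: cheapest edge leaving the tree is n4-n6 (1); add n4.
Step 2: cheapest edge leaving the tree is n6-n7 (3); add n7.
Step 3: cheapest edge leaving the tree is n1-n7 (1); add n1.
Step 4: cheapest edge leaving the tree is n1-n5 (3); add n5.
Step 5: cheapest edge leaving the tree is n3-n5 (3); add n3.
Step 6: cheapest edge leaving the tree is n2-n3 (1); add n2.
Step 7: cheapest edge leaving the tree is n3-n9 (3); add n9.
Step 8: cheapest edge leaving the tree is n8-n9 (1); add n8.
The 4th edge added is n1-n5.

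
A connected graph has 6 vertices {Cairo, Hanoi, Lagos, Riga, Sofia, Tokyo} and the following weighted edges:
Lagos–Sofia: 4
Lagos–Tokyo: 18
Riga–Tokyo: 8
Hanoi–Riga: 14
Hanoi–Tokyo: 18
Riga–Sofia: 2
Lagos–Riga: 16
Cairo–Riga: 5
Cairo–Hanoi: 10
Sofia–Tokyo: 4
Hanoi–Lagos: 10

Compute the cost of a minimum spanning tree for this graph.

Kruskal's algorithm — process edges by increasing weight (ties by edge label):
Riga–Sofia (2): add. Components now {Lagos} {Riga,Sofia} {Hanoi} {Tokyo} {Cairo}
Lagos–Sofia (4): add. Components now {Lagos,Riga,Sofia} {Hanoi} {Tokyo} {Cairo}
Sofia–Tokyo (4): add. Components now {Lagos,Riga,Sofia,Tokyo} {Hanoi} {Cairo}
Cairo–Riga (5): add. Components now {Cairo,Lagos,Riga,Sofia,Tokyo} {Hanoi}
Riga–Tokyo (8): skip — Riga and Tokyo already connected.
Cairo–Hanoi (10): add. Components now {Cairo,Hanoi,Lagos,Riga,Sofia,Tokyo}
MST edges: Riga–Sofia, Lagos–Sofia, Sofia–Tokyo, Cairo–Riga, Cairo–Hanoi; total weight 2+4+4+5+10 = 25.

25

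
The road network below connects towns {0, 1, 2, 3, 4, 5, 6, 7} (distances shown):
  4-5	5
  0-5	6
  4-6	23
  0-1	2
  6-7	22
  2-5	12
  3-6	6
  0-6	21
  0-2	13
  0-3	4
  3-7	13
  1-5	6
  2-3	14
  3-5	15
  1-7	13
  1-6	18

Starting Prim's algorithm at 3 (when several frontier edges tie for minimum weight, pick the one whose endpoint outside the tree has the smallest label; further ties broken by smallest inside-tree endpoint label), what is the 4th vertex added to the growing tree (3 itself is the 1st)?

5

Prim's algorithm from 3:
Step 1: cheapest edge leaving the tree is 0-3 (4); add 0.
Step 2: cheapest edge leaving the tree is 0-1 (2); add 1.
Step 3: cheapest edge leaving the tree is 0-5 (6); add 5.
Step 4: cheapest edge leaving the tree is 4-5 (5); add 4.
Step 5: cheapest edge leaving the tree is 3-6 (6); add 6.
Step 6: cheapest edge leaving the tree is 2-5 (12); add 2.
Step 7: cheapest edge leaving the tree is 1-7 (13); add 7.
Vertex order: 3, 0, 1, 5, 4, 6, 2, 7. The 4th vertex is 5.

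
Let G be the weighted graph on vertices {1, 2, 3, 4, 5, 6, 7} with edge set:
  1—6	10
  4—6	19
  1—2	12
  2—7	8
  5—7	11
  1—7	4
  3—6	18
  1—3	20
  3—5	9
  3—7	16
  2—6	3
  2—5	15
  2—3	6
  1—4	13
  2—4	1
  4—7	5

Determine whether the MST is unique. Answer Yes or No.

Kruskal: consider edges lightest-first.
2—4 (1): add. Components now {1} {2,4} {3} {5} {6} {7}
2—6 (3): add. Components now {1} {2,4,6} {3} {5} {7}
1—7 (4): add. Components now {1,7} {2,4,6} {3} {5}
4—7 (5): add. Components now {1,2,4,6,7} {3} {5}
2—3 (6): add. Components now {1,2,3,4,6,7} {5}
2—7 (8): skip — 2 and 7 already connected.
3—5 (9): add. Components now {1,2,3,4,5,6,7}
Every non-tree edge has weight strictly greater than the heaviest edge on the tree path between its endpoints, so the MST is unique.

Yes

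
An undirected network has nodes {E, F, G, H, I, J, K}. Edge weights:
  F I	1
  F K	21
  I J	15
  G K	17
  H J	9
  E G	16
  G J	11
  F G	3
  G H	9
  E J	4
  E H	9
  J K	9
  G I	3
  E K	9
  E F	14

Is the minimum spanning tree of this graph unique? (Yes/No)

Kruskal's algorithm — process edges by increasing weight (ties by edge label):
F I (1): add — endpoints in different components.
F G (3): add — endpoints in different components.
G I (3): skip — G and I already connected.
E J (4): add — endpoints in different components.
E H (9): add — endpoints in different components.
E K (9): add — endpoints in different components.
G H (9): add — endpoints in different components.
Non-tree edge H J has weight 9, equal to the heaviest edge on its tree cycle — swapping gives another MST of the same weight. Not unique.

No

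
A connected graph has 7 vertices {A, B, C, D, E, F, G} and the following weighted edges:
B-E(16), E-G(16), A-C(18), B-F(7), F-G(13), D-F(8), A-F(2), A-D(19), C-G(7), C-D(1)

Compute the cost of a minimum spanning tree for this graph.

41

Grow the tree from C using Prim:
Step 1: frontier [C-D 1, C-G 7, A-C 18] → take C-D (1); add D.
Step 2: frontier [C-G 7, A-C 18, D-F 8, A-D 19] → take C-G (7); add G.
Step 3: frontier [A-C 18, D-F 8, A-D 19, F-G 13, E-G 16] → take D-F (8); add F.
Step 4: frontier [A-C 18, A-D 19, A-F 2, B-F 7, E-G 16] → take A-F (2); add A.
Step 5: frontier [B-F 7, E-G 16] → take B-F (7); add B.
Step 6: frontier [B-E 16, E-G 16] → take B-E (16); add E.
MST edges: C-D, C-G, D-F, A-F, B-F, B-E; total weight 1+7+8+2+7+16 = 41.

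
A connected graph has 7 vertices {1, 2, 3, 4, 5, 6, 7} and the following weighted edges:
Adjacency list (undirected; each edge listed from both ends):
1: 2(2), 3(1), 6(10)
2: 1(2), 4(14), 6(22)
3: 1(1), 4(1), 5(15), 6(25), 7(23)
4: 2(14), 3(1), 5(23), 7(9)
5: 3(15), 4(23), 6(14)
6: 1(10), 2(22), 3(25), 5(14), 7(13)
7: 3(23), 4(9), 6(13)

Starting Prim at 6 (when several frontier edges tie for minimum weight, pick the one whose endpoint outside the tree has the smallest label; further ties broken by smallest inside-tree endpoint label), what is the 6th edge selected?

Grow the tree from 6 using Prim:
Step 1: cheapest edge leaving the tree is 1–6 (10); add 1.
Step 2: cheapest edge leaving the tree is 1–3 (1); add 3.
Step 3: cheapest edge leaving the tree is 3–4 (1); add 4.
Step 4: cheapest edge leaving the tree is 1–2 (2); add 2.
Step 5: cheapest edge leaving the tree is 4–7 (9); add 7.
Step 6: cheapest edge leaving the tree is 5–6 (14); add 5.
The 6th edge added is 5–6.

5-6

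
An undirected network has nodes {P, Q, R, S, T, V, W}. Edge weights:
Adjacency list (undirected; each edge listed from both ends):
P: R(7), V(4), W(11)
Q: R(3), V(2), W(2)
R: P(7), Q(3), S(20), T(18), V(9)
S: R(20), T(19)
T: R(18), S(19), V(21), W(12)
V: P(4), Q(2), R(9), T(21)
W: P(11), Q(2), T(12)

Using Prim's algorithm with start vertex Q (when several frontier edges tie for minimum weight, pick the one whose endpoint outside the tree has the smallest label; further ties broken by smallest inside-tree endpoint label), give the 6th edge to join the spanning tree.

S-T

Prim, starting at Q.
Step 1: frontier [Q—V 2, Q—W 2, Q—R 3] → take Q—V (2); add V.
Step 2: frontier [Q—W 2, Q—R 3, P—V 4, R—V 9, T—V 21] → take Q—W (2); add W.
Step 3: frontier [Q—R 3, P—V 4, R—V 9, T—V 21, P—W 11, T—W 12] → take Q—R (3); add R.
Step 4: frontier [P—R 7, R—T 18, R—S 20, P—V 4, T—V 21, P—W 11, T—W 12] → take P—V (4); add P.
Step 5: frontier [R—T 18, R—S 20, T—V 21, T—W 12] → take T—W (12); add T.
Step 6: frontier [R—S 20, S—T 19] → take S—T (19); add S.
The 6th edge added is S—T.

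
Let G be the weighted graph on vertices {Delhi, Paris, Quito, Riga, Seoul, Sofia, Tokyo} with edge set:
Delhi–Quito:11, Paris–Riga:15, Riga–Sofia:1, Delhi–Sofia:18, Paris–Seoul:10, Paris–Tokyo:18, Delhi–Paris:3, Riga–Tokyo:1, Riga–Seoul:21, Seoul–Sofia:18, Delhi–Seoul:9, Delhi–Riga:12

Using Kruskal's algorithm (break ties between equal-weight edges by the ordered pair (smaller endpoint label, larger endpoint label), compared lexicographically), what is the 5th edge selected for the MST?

Delhi-Quito

Sort edges by weight, then run Kruskal:
Riga–Sofia (1): add — endpoints in different components.
Riga–Tokyo (1): add — endpoints in different components.
Delhi–Paris (3): add — endpoints in different components.
Delhi–Seoul (9): add — endpoints in different components.
Paris–Seoul (10): skip — Seoul and Paris already connected.
Delhi–Quito (11): add — endpoints in different components.
Delhi–Riga (12): add — endpoints in different components.
The 5th edge added is Delhi–Quito.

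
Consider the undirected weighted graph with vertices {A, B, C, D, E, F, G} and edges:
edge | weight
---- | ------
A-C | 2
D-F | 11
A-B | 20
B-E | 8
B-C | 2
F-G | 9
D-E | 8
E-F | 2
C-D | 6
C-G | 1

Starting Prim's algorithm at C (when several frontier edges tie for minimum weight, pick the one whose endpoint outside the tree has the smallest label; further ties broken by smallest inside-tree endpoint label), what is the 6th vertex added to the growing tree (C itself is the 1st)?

E

Grow the tree from C using Prim:
Step 1: frontier [C-G 1, A-C 2, B-C 2, C-D 6] → take C-G (1); add G.
Step 2: frontier [A-C 2, B-C 2, C-D 6, F-G 9] → take A-C (2); add A.
Step 3: frontier [A-B 20, B-C 2, C-D 6, F-G 9] → take B-C (2); add B.
Step 4: frontier [B-E 8, C-D 6, F-G 9] → take C-D (6); add D.
Step 5: frontier [B-E 8, D-E 8, D-F 11, F-G 9] → take B-E (8); add E.
Step 6: frontier [D-F 11, E-F 2, F-G 9] → take E-F (2); add F.
Vertex order: C, G, A, B, D, E, F. The 6th vertex is E.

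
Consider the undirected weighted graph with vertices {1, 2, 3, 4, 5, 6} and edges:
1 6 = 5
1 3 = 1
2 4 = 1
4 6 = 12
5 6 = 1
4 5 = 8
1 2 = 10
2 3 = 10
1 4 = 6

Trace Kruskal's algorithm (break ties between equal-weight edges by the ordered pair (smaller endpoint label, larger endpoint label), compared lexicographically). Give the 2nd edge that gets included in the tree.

2-4

Kruskal's algorithm — process edges by increasing weight (ties by edge label):
1 3 (1): add — endpoints in different components.
2 4 (1): add — endpoints in different components.
5 6 (1): add — endpoints in different components.
1 6 (5): add — endpoints in different components.
1 4 (6): add — endpoints in different components.
The 2nd edge added is 2 4.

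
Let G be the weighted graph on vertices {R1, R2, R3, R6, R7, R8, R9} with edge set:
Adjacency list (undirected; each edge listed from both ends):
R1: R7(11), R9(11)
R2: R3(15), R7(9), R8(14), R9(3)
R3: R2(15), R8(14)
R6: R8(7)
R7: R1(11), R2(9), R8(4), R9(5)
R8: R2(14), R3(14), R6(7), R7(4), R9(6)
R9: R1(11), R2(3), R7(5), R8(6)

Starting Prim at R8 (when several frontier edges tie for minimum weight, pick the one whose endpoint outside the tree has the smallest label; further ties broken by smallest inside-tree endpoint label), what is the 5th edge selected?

R1-R7

Prim's algorithm from R8:
Step 1: cheapest edge leaving the tree is R7—R8 (4); add R7.
Step 2: cheapest edge leaving the tree is R7—R9 (5); add R9.
Step 3: cheapest edge leaving the tree is R2—R9 (3); add R2.
Step 4: cheapest edge leaving the tree is R6—R8 (7); add R6.
Step 5: cheapest edge leaving the tree is R1—R7 (11); add R1.
Step 6: cheapest edge leaving the tree is R3—R8 (14); add R3.
The 5th edge added is R1—R7.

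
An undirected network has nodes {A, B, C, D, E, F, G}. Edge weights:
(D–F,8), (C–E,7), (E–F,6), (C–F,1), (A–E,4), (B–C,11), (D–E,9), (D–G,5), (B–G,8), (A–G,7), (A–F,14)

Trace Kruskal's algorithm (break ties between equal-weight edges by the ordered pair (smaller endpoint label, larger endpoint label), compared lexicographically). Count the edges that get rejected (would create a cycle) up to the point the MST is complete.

1

Sort edges by weight, then run Kruskal:
C–F (1): add — endpoints in different components.
A–E (4): add — endpoints in different components.
D–G (5): add — endpoints in different components.
E–F (6): add — endpoints in different components.
A–G (7): add — endpoints in different components.
C–E (7): skip — C and E already connected.
B–G (8): add — endpoints in different components.
Edges rejected before the tree was complete: 1.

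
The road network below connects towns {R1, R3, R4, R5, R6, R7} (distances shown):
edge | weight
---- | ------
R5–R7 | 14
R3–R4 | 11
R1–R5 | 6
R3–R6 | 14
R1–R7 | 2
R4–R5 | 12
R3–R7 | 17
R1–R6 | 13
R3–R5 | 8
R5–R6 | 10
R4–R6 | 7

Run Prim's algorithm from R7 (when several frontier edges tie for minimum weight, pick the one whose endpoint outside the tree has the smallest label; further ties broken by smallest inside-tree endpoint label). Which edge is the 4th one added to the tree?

R5-R6

Prim's algorithm from R7:
Step 1: cheapest edge leaving the tree is R1–R7 (2); add R1.
Step 2: cheapest edge leaving the tree is R1–R5 (6); add R5.
Step 3: cheapest edge leaving the tree is R3–R5 (8); add R3.
Step 4: cheapest edge leaving the tree is R5–R6 (10); add R6.
Step 5: cheapest edge leaving the tree is R4–R6 (7); add R4.
The 4th edge added is R5–R6.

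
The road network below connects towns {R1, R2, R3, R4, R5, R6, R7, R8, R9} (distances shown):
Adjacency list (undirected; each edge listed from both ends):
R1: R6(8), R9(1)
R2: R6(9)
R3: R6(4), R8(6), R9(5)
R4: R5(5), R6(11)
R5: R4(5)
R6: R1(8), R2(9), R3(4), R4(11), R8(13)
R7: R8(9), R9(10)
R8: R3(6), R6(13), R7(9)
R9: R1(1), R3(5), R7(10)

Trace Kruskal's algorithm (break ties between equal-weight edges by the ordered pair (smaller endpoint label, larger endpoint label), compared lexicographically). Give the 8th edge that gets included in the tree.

R4-R6

Sort edges by weight, then run Kruskal:
R1-R9 (1): add — endpoints in different components.
R3-R6 (4): add — endpoints in different components.
R3-R9 (5): add — endpoints in different components.
R4-R5 (5): add — endpoints in different components.
R3-R8 (6): add — endpoints in different components.
R1-R6 (8): skip — R6 and R1 already connected.
R2-R6 (9): add — endpoints in different components.
R7-R8 (9): add — endpoints in different components.
R7-R9 (10): skip — R9 and R7 already connected.
R4-R6 (11): add — endpoints in different components.
The 8th edge added is R4-R6.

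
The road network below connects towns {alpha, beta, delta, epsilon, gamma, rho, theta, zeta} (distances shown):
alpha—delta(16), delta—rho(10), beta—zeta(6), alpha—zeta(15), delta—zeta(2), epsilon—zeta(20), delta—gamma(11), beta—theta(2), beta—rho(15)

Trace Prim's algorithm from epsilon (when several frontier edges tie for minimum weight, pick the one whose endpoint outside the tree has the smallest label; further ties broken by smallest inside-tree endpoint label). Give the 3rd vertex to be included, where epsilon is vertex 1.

Prim's algorithm from epsilon:
Step 1: frontier [epsilon—zeta 20] → take epsilon—zeta (20); add zeta.
Step 2: frontier [delta—zeta 2, beta—zeta 6, alpha—zeta 15] → take delta—zeta (2); add delta.
Step 3: frontier [delta—rho 10, delta—gamma 11, alpha—delta 16, beta—zeta 6, alpha—zeta 15] → take beta—zeta (6); add beta.
Step 4: frontier [beta—theta 2, beta—rho 15, delta—rho 10, delta—gamma 11, alpha—delta 16, alpha—zeta 15] → take beta—theta (2); add theta.
Step 5: frontier [beta—rho 15, delta—rho 10, delta—gamma 11, alpha—delta 16, alpha—zeta 15] → take delta—rho (10); add rho.
Step 6: frontier [delta—gamma 11, alpha—delta 16, alpha—zeta 15] → take delta—gamma (11); add gamma.
Step 7: frontier [alpha—delta 16, alpha—zeta 15] → take alpha—zeta (15); add alpha.
Vertex order: epsilon, zeta, delta, beta, theta, rho, gamma, alpha. The 3rd vertex is delta.

delta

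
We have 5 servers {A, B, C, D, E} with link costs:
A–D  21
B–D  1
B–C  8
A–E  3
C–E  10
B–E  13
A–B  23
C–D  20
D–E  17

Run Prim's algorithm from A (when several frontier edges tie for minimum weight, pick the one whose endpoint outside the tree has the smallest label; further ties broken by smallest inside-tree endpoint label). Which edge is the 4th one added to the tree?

B-D

Grow the tree from A using Prim:
Step 1: cheapest edge leaving the tree is A–E (3); add E.
Step 2: cheapest edge leaving the tree is C–E (10); add C.
Step 3: cheapest edge leaving the tree is B–C (8); add B.
Step 4: cheapest edge leaving the tree is B–D (1); add D.
The 4th edge added is B–D.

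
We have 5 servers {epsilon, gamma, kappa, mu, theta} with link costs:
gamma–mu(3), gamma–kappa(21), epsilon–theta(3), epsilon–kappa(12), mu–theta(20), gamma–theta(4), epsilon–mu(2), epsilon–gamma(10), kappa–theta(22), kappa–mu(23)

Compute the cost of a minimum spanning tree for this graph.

20

Kruskal: consider edges lightest-first.
epsilon–mu (2): add — endpoints in different components.
epsilon–theta (3): add — endpoints in different components.
gamma–mu (3): add — endpoints in different components.
gamma–theta (4): skip — theta and gamma already connected.
epsilon–gamma (10): skip — epsilon and gamma already connected.
epsilon–kappa (12): add — endpoints in different components.
MST edges: epsilon–mu, epsilon–theta, gamma–mu, epsilon–kappa; total weight 2+3+3+12 = 20.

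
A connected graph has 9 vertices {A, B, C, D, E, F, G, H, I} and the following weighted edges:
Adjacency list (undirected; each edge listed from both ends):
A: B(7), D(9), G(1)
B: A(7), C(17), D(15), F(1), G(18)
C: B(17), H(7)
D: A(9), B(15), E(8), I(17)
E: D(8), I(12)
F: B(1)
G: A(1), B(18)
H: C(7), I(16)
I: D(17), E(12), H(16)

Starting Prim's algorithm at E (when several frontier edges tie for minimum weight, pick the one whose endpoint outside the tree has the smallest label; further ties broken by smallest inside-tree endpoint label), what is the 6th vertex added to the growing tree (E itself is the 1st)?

Prim's algorithm from E:
Step 1: cheapest edge leaving the tree is D–E (8); add D.
Step 2: cheapest edge leaving the tree is A–D (9); add A.
Step 3: cheapest edge leaving the tree is A–G (1); add G.
Step 4: cheapest edge leaving the tree is A–B (7); add B.
Step 5: cheapest edge leaving the tree is B–F (1); add F.
Step 6: cheapest edge leaving the tree is E–I (12); add I.
Step 7: cheapest edge leaving the tree is H–I (16); add H.
Step 8: cheapest edge leaving the tree is C–H (7); add C.
Vertex order: E, D, A, G, B, F, I, H, C. The 6th vertex is F.

F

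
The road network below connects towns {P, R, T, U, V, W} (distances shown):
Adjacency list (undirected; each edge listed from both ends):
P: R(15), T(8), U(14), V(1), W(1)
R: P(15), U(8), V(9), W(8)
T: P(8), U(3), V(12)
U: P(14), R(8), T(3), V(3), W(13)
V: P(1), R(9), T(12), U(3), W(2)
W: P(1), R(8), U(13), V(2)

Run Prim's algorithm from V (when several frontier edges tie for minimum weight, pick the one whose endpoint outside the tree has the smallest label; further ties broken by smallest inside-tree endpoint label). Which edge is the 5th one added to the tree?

R-U

Grow the tree from V using Prim:
Step 1: frontier [P-V 1, V-W 2, U-V 3, R-V 9, T-V 12] → take P-V (1); add P.
Step 2: frontier [P-W 1, P-T 8, P-U 14, P-R 15, V-W 2, U-V 3, R-V 9, T-V 12] → take P-W (1); add W.
Step 3: frontier [P-T 8, P-U 14, P-R 15, U-V 3, R-V 9, T-V 12, R-W 8, U-W 13] → take U-V (3); add U.
Step 4: frontier [P-T 8, P-R 15, T-U 3, R-U 8, R-V 9, T-V 12, R-W 8] → take T-U (3); add T.
Step 5: frontier [P-R 15, R-U 8, R-V 9, R-W 8] → take R-U (8); add R.
The 5th edge added is R-U.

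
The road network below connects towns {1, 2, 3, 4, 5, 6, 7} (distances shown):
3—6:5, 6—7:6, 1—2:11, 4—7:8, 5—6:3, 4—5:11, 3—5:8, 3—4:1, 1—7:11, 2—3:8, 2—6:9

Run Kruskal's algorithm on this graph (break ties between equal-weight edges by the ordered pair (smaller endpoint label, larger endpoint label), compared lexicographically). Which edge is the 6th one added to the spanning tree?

1-2

Kruskal: consider edges lightest-first.
3—4 (1): add. Components now {1} {2} {3,4} {5} {6} {7}
5—6 (3): add. Components now {1} {2} {3,4} {5,6} {7}
3—6 (5): add. Components now {1} {2} {3,4,5,6} {7}
6—7 (6): add. Components now {1} {2} {3,4,5,6,7}
2—3 (8): add. Components now {1} {2,3,4,5,6,7}
3—5 (8): skip — 3 and 5 already connected.
4—7 (8): skip — 4 and 7 already connected.
2—6 (9): skip — 2 and 6 already connected.
1—2 (11): add. Components now {1,2,3,4,5,6,7}
The 6th edge added is 1—2.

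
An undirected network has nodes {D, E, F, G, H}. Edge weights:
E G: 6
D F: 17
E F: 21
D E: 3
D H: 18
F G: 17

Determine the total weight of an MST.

Kruskal's algorithm — process edges by increasing weight (ties by edge label):
D E (3): add — endpoints in different components.
E G (6): add — endpoints in different components.
D F (17): add — endpoints in different components.
F G (17): skip — F and G already connected.
D H (18): add — endpoints in different components.
MST edges: D E, E G, D F, D H; total weight 3+6+17+18 = 44.

44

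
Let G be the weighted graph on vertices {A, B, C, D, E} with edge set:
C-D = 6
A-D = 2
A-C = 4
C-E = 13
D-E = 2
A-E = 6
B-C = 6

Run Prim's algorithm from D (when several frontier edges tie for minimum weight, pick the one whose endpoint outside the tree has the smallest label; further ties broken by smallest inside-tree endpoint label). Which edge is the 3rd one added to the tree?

A-C

Prim's algorithm from D:
Step 1: cheapest edge leaving the tree is A-D (2); add A.
Step 2: cheapest edge leaving the tree is D-E (2); add E.
Step 3: cheapest edge leaving the tree is A-C (4); add C.
Step 4: cheapest edge leaving the tree is B-C (6); add B.
The 3rd edge added is A-C.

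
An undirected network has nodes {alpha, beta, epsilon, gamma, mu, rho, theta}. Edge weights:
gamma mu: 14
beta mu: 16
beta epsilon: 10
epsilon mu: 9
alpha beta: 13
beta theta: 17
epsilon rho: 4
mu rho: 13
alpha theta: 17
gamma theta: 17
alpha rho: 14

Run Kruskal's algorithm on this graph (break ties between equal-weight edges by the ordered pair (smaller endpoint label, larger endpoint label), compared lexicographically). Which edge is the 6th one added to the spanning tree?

Sort edges by weight, then run Kruskal:
epsilon rho (4): add. Components now {epsilon,rho} {alpha} {beta} {mu} {gamma} {theta}
epsilon mu (9): add. Components now {epsilon,mu,rho} {alpha} {beta} {gamma} {theta}
beta epsilon (10): add. Components now {beta,epsilon,mu,rho} {alpha} {gamma} {theta}
alpha beta (13): add. Components now {alpha,beta,epsilon,mu,rho} {gamma} {theta}
mu rho (13): skip — rho and mu already connected.
alpha rho (14): skip — alpha and rho already connected.
gamma mu (14): add. Components now {alpha,beta,epsilon,gamma,mu,rho} {theta}
beta mu (16): skip — beta and mu already connected.
alpha theta (17): add. Components now {alpha,beta,epsilon,gamma,mu,rho,theta}
The 6th edge added is alpha theta.

alpha-theta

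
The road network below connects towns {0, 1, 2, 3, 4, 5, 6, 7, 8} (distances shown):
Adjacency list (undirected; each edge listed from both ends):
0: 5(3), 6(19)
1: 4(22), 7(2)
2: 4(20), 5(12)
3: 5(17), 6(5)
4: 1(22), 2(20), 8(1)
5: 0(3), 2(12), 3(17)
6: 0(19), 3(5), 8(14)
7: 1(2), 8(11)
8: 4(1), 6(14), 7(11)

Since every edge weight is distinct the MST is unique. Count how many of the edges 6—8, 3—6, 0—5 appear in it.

3

Kruskal's algorithm — process edges by increasing weight (ties by edge label):
4—8 (1): add — endpoints in different components.
1—7 (2): add — endpoints in different components.
0—5 (3): add — endpoints in different components.
3—6 (5): add — endpoints in different components.
7—8 (11): add — endpoints in different components.
2—5 (12): add — endpoints in different components.
6—8 (14): add — endpoints in different components.
3—5 (17): add — endpoints in different components.
MST edge set: {4—8, 1—7, 0—5, 3—6, 7—8, 2—5, 6—8, 3—5}.
Of the listed edges, {6—8, 3—6, 0—5} are in the MST → 3.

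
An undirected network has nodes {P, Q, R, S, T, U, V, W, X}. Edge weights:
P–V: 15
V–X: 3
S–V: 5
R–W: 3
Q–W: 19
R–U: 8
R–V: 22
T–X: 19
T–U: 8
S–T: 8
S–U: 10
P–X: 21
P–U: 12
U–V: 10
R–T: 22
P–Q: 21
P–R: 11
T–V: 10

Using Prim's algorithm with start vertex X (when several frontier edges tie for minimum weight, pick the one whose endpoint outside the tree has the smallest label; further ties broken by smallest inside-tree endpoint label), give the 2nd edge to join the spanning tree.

Prim's algorithm from X:
Step 1: cheapest edge leaving the tree is V–X (3); add V.
Step 2: cheapest edge leaving the tree is S–V (5); add S.
Step 3: cheapest edge leaving the tree is S–T (8); add T.
Step 4: cheapest edge leaving the tree is T–U (8); add U.
Step 5: cheapest edge leaving the tree is R–U (8); add R.
Step 6: cheapest edge leaving the tree is R–W (3); add W.
Step 7: cheapest edge leaving the tree is P–R (11); add P.
Step 8: cheapest edge leaving the tree is Q–W (19); add Q.
The 2nd edge added is S–V.

S-V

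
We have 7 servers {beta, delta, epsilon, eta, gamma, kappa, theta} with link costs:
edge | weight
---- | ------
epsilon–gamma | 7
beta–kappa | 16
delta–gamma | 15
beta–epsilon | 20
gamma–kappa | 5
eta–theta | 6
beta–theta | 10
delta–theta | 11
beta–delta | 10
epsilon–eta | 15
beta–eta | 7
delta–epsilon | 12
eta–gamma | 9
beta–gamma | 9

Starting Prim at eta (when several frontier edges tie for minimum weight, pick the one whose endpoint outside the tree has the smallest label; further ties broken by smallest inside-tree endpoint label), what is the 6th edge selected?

beta-delta

Grow the tree from eta using Prim:
Step 1: cheapest edge leaving the tree is eta–theta (6); add theta.
Step 2: cheapest edge leaving the tree is beta–eta (7); add beta.
Step 3: cheapest edge leaving the tree is beta–gamma (9); add gamma.
Step 4: cheapest edge leaving the tree is gamma–kappa (5); add kappa.
Step 5: cheapest edge leaving the tree is epsilon–gamma (7); add epsilon.
Step 6: cheapest edge leaving the tree is beta–delta (10); add delta.
The 6th edge added is beta–delta.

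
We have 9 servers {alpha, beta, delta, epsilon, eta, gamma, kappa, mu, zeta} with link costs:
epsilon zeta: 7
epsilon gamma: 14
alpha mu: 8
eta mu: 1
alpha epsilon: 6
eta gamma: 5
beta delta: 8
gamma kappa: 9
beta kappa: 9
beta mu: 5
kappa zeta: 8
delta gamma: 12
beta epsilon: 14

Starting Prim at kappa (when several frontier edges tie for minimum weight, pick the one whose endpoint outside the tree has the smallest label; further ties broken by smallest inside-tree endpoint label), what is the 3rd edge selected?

alpha-epsilon

Prim, starting at kappa.
Step 1: cheapest edge leaving the tree is kappa zeta (8); add zeta.
Step 2: cheapest edge leaving the tree is epsilon zeta (7); add epsilon.
Step 3: cheapest edge leaving the tree is alpha epsilon (6); add alpha.
Step 4: cheapest edge leaving the tree is alpha mu (8); add mu.
Step 5: cheapest edge leaving the tree is eta mu (1); add eta.
Step 6: cheapest edge leaving the tree is beta mu (5); add beta.
Step 7: cheapest edge leaving the tree is eta gamma (5); add gamma.
Step 8: cheapest edge leaving the tree is beta delta (8); add delta.
The 3rd edge added is alpha epsilon.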